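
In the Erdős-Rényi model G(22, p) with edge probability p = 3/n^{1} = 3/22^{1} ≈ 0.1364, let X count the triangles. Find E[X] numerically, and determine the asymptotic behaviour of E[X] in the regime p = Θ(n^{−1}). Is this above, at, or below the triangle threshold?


Number of potential triangles: C(22, 3) = 1540.
Each occurs with probability p³ ≈ (0.1364)³ ≈ 2.535687e-03.
By linearity: E[X] = C(22, 3)·p³ ≈ 1540 · 2.535687e-03 ≈ 3.9050.
Here α = 1, so p = 3/n is exactly at the triangle threshold p ~ 1/n. Asymptotically E[X] → c³/6 = 3³/6 = 9/2 ≈ 4.5000, a bounded constant. In this regime the triangle count is asymptotically Poisson(c³/6).

E[X] ≈ 3.9050; in regime p = Θ(1/n^{1}) E[X] stays bounded (at the triangle threshold p ~ 1/n).


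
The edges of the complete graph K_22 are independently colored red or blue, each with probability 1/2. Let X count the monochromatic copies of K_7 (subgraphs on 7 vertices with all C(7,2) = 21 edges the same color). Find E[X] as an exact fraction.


Let X = Σ_S X_S over the C(22, 7) = 170544 subsets S of size 7, where X_S = 1 if the K_7 on S is monochromatic.
For a fixed S, the K_7 on S has C(7, 2) = 21 edges. P[all 21 edges red] = (1/2)^21, and likewise for blue, so P[monochromatic] = 2·(1/2)^21 = 2^{1 − 21} = 1/1048576.
By linearity of expectation: E[X] = C(22, 7) · 2^{1 − 21} = 170544 · 1/1048576 = 10659/65536.
Numerically: E[X] ≈ 0.163.

E[X] = C(22,7)·2^(1−C(7,2)) = 10659/65536 ≈ 0.163.


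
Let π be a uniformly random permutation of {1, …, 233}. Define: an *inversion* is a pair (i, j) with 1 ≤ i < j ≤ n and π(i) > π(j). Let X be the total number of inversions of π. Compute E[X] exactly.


Write X = Σ X_I over the C(233, 2) = 27028 pairs i < j, with X_I the indicator of one inversion.
There are 27028 indicators.
For each fixed pair i < j, the values π(i) and π(j) are two distinct elements of {1, …, 233} in uniformly random order; by symmetry P[π(i) > π(j)] = 1/2.
By linearity: E[X] = 27028 · (1/2) = C(233, 2) · (1/2) = 27028/2 = 13514 ≈ 13514.000000.

E[X] = 13514 = 13514.000000.


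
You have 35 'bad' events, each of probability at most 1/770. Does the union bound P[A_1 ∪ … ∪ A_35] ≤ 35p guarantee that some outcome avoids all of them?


Union bound: P[∪_{i=1}^{35} A_i] ≤ Σ_i P[A_i] ≤ 35·p = 35·(1/770) = 1/22.
Numerically: 1/22 ≈ 0.04545.
Is 1/22 < 1? YES.
Since P[∪ A_i] ≤ 1/22 < 1, the complement has P[∩ A_i^c] ≥ 1 − 1/22 = 21/22 > 0, so some outcome avoids every A_i.

35·p = 1/22 ≈ 0.04545; existence CERTIFIED by the union bound.


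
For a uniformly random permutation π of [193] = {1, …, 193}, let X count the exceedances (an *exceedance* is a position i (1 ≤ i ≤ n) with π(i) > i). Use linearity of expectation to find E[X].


Write X = Σ_{i=1}^{193} X_i, where X_i = 1_{π(i) > i}.
For each fixed i, π(i) is uniform over {1, …, 193} (marginal of a uniform permutation), so P[π(i) > i] = (n − i)/n. Summing: Σ_{i=1}^{193} (n − i)/n = (0 + 1 + … + 192)/193 = 193(193 − 1)/(2·193) = (193 − 1)/2.
Hence E[X] = Σ_{i=1}^{193} (193 − i)/193 = 96 ≈ 96.000000.

E[X] = 96 = 96.000000.


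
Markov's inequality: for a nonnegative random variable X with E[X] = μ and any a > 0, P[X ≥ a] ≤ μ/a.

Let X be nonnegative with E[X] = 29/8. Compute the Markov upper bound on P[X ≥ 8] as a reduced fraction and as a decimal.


μ = E[X] = 29/8, a = 8.
Markov: P[X ≥ 8] ≤ μ/a = (29/8)/8 = 29/64.
Numerically: ≈ 0.45312.
(Since a = 8 > μ = 3.62500, the bound 29/64 is < 1 and informative.)

P[X ≥ 8] ≤ 29/64 ≈ 0.45312.


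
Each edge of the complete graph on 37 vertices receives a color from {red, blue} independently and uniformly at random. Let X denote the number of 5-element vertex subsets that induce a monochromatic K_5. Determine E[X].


Let X = Σ_S X_S over the C(37, 5) = 435897 subsets S of size 5, where X_S = 1 if the K_5 on S is monochromatic.
For a fixed S, the K_5 on S has C(5, 2) = 10 edges. P[all 10 edges red] = (1/2)^10, and likewise for blue, so P[monochromatic] = 2·(1/2)^10 = 2^{1 − 10} = 1/512.
By linearity of expectation: E[X] = C(37, 5) · 2^{1 − 10} = 435897 · 1/512 = 435897/512.
Numerically: E[X] ≈ 851.361.

E[X] = C(37,5)·2^(1−C(5,2)) = 435897/512 ≈ 851.361.


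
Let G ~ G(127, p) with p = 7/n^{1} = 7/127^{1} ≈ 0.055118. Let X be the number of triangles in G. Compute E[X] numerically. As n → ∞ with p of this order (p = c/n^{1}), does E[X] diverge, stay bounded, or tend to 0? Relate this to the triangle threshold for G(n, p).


Number of potential triangles: C(127, 3) = 333375.
Each occurs with probability p³ ≈ (0.055118)³ ≈ 1.6744915e-04.
By linearity: E[X] = C(127, 3)·p³ ≈ 333375 · 1.6744915e-04 ≈ 55.82336.
Here α = 1, so p = 7/n is exactly at the triangle threshold p ~ 1/n. Asymptotically E[X] → c³/6 = 7³/6 = 343/6 ≈ 57.16667, a bounded constant. In this regime the triangle count is asymptotically Poisson(c³/6).

E[X] ≈ 55.82336; in regime p = Θ(1/n^{1}) E[X] stays bounded (at the triangle threshold p ~ 1/n).


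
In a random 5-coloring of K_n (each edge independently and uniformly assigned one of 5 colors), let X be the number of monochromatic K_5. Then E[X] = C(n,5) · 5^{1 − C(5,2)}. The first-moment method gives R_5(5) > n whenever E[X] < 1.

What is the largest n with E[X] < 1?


We need C(n, 5) · 5^{1 − 10} < 1, i.e. C(n, 5) < 5^{10 − 1} = 1953125.
Check values of n near the boundary:
  n = 48: C(48, 5) = 1712304; 1712304 < 1953125? YES
  n = 49: C(49, 5) = 1906884; 1906884 < 1953125? YES
  n = 50: C(50, 5) = 2118760; 2118760 < 1953125? NO
  n = 51: C(51, 5) = 2349060; 2349060 < 1953125? NO
The largest n with C(n, 5) < 1953125 is n = 49 (where E[X] = 1906884/1953125 ≈ 0.9763). Hence R_5(5) > 49, i.e. R_5(5) ≥ 50.

Largest n = 49; hence R_5(5) > 49.


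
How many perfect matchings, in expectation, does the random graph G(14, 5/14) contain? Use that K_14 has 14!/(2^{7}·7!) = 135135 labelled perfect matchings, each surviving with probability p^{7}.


K_14 has 14!/(2^{7}·7!) = 135135 labelled perfect matchings.
For each such perfect matching H, let X_H = 1 if all 7 edges of H are present in G. Then P[X_H = 1] = p^{7} = (5/14)^{7} = 78125/105413504.
By linearity: E[X] = Σ_H E[X_H] = 135135 · p^{7} = 135135 · 78125/105413504 = 1508203125/15059072.
Numerically: E[X] ≈ 100.15.

E[X] = 135135 · (5/14)^{7} = 1508203125/15059072 ≈ 100.15.


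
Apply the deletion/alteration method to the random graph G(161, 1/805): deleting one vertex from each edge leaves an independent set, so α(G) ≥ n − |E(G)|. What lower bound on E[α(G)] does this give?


E[|E(G)|] = C(161, 2)·p = 12880 · (1/805) = 16.
E[α(G)] ≥ n − E[|E(G)|] = 161 − 16 = 145.
Numerically: ≈ 145.00000.
(This is only a lower bound; the true E[α(G)] may be larger.)

E[α(G)] ≥ 145 ≈ 145.00000.


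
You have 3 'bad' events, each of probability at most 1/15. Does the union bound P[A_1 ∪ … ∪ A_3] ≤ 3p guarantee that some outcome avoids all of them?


Union bound: P[∪_{i=1}^{3} A_i] ≤ Σ_i P[A_i] ≤ 3·p = 3·(1/15) = 1/5.
Numerically: 1/5 ≈ 0.20000.
Is 1/5 < 1? YES.
Since P[∪ A_i] ≤ 1/5 < 1, the complement has P[∩ A_i^c] ≥ 1 − 1/5 = 4/5 > 0, so some outcome avoids every A_i.

3·p = 1/5 ≈ 0.20000; existence CERTIFIED by the union bound.


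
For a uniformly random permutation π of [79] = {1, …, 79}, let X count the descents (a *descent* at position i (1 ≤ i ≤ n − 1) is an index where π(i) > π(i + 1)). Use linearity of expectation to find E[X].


Write X = Σ X_I over i = 1, …, 78, with X_I the indicator of one descent.
There are 78 indicators.
For each fixed i, the pair (π(i), π(i+1)) is a uniformly random ordered pair of distinct values from {1, …, 79}; by symmetry P[π(i) > π(i+1)] = 1/2.
By linearity: E[X] = 78 · (1/2) = (79 − 1) · (1/2) = 39 ≈ 39.000.

E[X] = 39 = 39.000.


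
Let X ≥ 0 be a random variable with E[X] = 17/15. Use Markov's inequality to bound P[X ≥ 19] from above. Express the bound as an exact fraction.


μ = E[X] = 17/15, a = 19.
Markov: P[X ≥ 19] ≤ μ/a = (17/15)/19 = 17/285.
Numerically: ≈ 0.05965.
(Since a = 19 > μ = 1.13333, the bound 17/285 is < 1 and informative.)

P[X ≥ 19] ≤ 17/285 ≈ 0.05965.


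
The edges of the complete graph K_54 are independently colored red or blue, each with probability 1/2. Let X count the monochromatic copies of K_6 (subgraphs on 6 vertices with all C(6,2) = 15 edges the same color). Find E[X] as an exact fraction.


Let X = Σ_S X_S over the C(54, 6) = 25827165 subsets S of size 6, where X_S = 1 if the K_6 on S is monochromatic.
For a fixed S, the K_6 on S has C(6, 2) = 15 edges. P[all 15 edges red] = (1/2)^15, and likewise for blue, so P[monochromatic] = 2·(1/2)^15 = 2^{1 − 15} = 1/16384.
By linearity of expectation: E[X] = C(54, 6) · 2^{1 − 15} = 25827165 · 1/16384 = 25827165/16384.
Numerically: E[X] ≈ 1576.3651.

E[X] = C(54,6)·2^(1−C(6,2)) = 25827165/16384 ≈ 1576.3651.


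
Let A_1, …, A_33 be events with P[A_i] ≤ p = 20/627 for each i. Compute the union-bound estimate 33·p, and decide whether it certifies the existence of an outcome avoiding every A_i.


Union bound: P[∪_{i=1}^{33} A_i] ≤ Σ_i P[A_i] ≤ 33·p = 33·(20/627) = 20/19.
Numerically: 20/19 ≈ 1.0526.
Is 20/19 < 1? NO.
Since the bound 20/19 is ≥ 1, the union bound is uninformative here; it does NOT by itself certify existence.

33·p = 20/19 ≈ 1.0526; existence NOT certified by the union bound.


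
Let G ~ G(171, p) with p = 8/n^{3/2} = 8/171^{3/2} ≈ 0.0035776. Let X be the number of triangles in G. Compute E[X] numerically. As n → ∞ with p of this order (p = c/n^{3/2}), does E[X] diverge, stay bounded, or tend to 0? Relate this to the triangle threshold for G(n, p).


Number of potential triangles: C(171, 3) = 818805.
Each occurs with probability p³ ≈ (0.0035776)³ ≈ 4.5791774e-08.
By linearity: E[X] = C(171, 3)·p³ ≈ 818805 · 4.5791774e-08 ≈ 0.03749.
Since α = 3/2 > 1, p = c/n^{3/2} = o(1/n) is below the triangle threshold p ~ 1/n. Asymptotically E[X] ~ (c³/6)·n^{3(1−α)} = (8³/6)·n^{-1.5} → 0, so by Markov's inequality G has no triangles w.h.p.

E[X] ≈ 0.03749; in regime p = Θ(1/n^{3/2}) E[X] tends to 0 (below the triangle threshold p ~ 1/n).


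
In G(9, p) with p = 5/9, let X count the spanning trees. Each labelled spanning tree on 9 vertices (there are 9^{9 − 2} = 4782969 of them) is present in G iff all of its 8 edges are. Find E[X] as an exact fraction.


K_9 has 9^{9 − 2} = 4782969 labelled spanning trees.
For each such spanning tree H, let X_H = 1 if all 8 edges of H are present in G. Then P[X_H = 1] = p^{8} = (5/9)^{8} = 390625/43046721.
By linearity of expectation: E[X] = Σ_H E[X_H] = 4782969 · p^{8} = 4782969 · 390625/43046721 = 390625/9.
Numerically: E[X] ≈ 4.34e+04.

E[X] = 4782969 · (5/9)^{8} = 390625/9 ≈ 4.34e+04.


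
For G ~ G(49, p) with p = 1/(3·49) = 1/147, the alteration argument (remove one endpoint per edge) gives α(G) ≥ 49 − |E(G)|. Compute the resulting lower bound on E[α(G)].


E[|E(G)|] = C(49, 2)·p = 1176 · (1/147) = 8.
E[α(G)] ≥ n − E[|E(G)|] = 49 − 8 = 41.
Numerically: ≈ 41.000.
(This is only a lower bound; the true E[α(G)] may be larger.)

E[α(G)] ≥ 41 ≈ 41.000.


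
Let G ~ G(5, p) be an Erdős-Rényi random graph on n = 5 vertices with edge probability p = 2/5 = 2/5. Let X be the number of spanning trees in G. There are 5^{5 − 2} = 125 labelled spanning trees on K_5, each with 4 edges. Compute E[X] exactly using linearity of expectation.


K_5 has 5^{5 − 2} = 125 labelled spanning trees.
For each such spanning tree H, let X_H = 1 if all 4 edges of H are present in G. Then P[X_H = 1] = p^{4} = (2/5)^{4} = 16/625.
By linearity of expectation: E[X] = Σ_H E[X_H] = 125 · p^{4} = 125 · 16/625 = 16/5.
Numerically: E[X] ≈ 3.2.

E[X] = 125 · (2/5)^{4} = 16/5 ≈ 3.2.


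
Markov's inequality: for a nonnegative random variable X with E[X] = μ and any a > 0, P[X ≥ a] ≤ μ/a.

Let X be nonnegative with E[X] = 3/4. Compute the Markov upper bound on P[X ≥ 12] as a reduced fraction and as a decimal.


μ = E[X] = 3/4, a = 12.
Markov: P[X ≥ 12] ≤ μ/a = (3/4)/12 = 1/16.
Numerically: ≈ 0.062500.
(Since a = 12 > μ = 0.750000, the bound 1/16 is < 1 and informative.)

P[X ≥ 12] ≤ 1/16 ≈ 0.062500.


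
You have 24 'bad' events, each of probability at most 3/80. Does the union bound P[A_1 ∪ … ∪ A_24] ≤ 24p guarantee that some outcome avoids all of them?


Union bound: P[∪_{i=1}^{24} A_i] ≤ Σ_i P[A_i] ≤ 24·p = 24·(3/80) = 9/10.
Numerically: 9/10 ≈ 0.900.
Is 9/10 < 1? YES.
Since P[∪ A_i] ≤ 9/10 < 1, the complement has P[∩ A_i^c] ≥ 1 − 9/10 = 1/10 > 0, so some outcome avoids every A_i.

24·p = 9/10 ≈ 0.900; existence CERTIFIED by the union bound.


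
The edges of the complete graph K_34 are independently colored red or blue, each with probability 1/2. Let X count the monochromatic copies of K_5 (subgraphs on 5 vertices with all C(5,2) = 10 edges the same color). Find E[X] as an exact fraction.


Let X = Σ_S X_S over the C(34, 5) = 278256 subsets S of size 5, where X_S = 1 if the K_5 on S is monochromatic.
For a fixed S, the K_5 on S has C(5, 2) = 10 edges. P[all 10 edges red] = (1/2)^10, and likewise for blue, so P[monochromatic] = 2·(1/2)^10 = 2^{1 − 10} = 1/512.
By linearity: E[X] = C(34, 5) · 2^{1 − 10} = 278256 · 1/512 = 17391/32.
Numerically: E[X] ≈ 543.468750.

E[X] = C(34,5)·2^(1−C(5,2)) = 17391/32 ≈ 543.468750.


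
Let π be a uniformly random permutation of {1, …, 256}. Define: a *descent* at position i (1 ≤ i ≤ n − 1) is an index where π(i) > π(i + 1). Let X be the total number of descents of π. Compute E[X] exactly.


Write X = Σ X_I over i = 1, …, 255, with X_I the indicator of one descent.
There are 255 indicators.
For each fixed i, the pair (π(i), π(i+1)) is a uniformly random ordered pair of distinct values from {1, …, 256}; by symmetry P[π(i) > π(i+1)] = 1/2.
By linearity: E[X] = 255 · (1/2) = (256 − 1) · (1/2) = 255/2 ≈ 127.50000.

E[X] = 255/2 = 127.50000.


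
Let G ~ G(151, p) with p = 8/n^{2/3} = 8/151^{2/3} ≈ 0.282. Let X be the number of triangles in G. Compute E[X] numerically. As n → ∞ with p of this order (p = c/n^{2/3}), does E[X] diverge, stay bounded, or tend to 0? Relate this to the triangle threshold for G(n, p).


Number of potential triangles: C(151, 3) = 562475.
Each occurs with probability p³ ≈ (0.282)³ ≈ 2.24552e-02.
By linearity: E[X] = C(151, 3)·p³ ≈ 562475 · 2.24552e-02 ≈ 12630.464.
Since α = 2/3 < 1, p = c/n^{2/3} ≫ 1/n is above the triangle threshold p ~ 1/n. Asymptotically E[X] ~ (c³/6)·n^{3(1−α)} = (8³/6)·n^{1} → ∞; triangles are abundant w.h.p.

E[X] ≈ 12630.464; in regime p = Θ(1/n^{2/3}) E[X] diverges (above the triangle threshold p ~ 1/n).


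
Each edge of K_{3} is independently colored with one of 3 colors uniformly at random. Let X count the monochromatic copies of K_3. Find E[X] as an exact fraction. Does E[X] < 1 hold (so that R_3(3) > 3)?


E[X] = C(3, 3) · 3^{1 − 3} = 1 · 3^{−2} = 1/9.
As a reduced fraction: E[X] = 1/9 ≈ 0.1111111.
Is E[X] < 1? YES.
Since E[X] < 1, there exists a 3-coloring of K_{3} with no monochromatic K_3; hence R_3(3) > 3.

E[X] = 1/9 ≈ 0.1111111; E[X] < 1, so R_3(3) > 3.


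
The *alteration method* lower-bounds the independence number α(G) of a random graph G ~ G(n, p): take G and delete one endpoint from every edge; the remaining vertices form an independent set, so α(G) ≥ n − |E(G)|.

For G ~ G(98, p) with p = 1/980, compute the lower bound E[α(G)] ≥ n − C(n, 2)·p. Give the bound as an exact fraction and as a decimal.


E[|E(G)|] = C(98, 2)·p = 4753 · (1/980) = 97/20.
E[α(G)] ≥ n − E[|E(G)|] = 98 − 97/20 = 1863/20.
Numerically: ≈ 93.150.
(This is only a lower bound; the true E[α(G)] may be larger.)

E[α(G)] ≥ 1863/20 ≈ 93.150.


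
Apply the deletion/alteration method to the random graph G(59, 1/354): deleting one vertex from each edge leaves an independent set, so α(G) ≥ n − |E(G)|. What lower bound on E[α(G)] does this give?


E[|E(G)|] = C(59, 2)·p = 1711 · (1/354) = 29/6.
E[α(G)] ≥ n − E[|E(G)|] = 59 − 29/6 = 325/6.
Numerically: ≈ 54.16667.
(This is only a lower bound; the true E[α(G)] may be larger.)

E[α(G)] ≥ 325/6 ≈ 54.16667.


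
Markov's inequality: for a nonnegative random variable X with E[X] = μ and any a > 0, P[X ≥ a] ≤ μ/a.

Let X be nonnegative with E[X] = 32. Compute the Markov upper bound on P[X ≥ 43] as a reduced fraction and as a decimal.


μ = E[X] = 32, a = 43.
Markov: P[X ≥ 43] ≤ μ/a = (32)/43 = 32/43.
Numerically: ≈ 0.744186.
(Since a = 43 > μ = 32.000000, the bound 32/43 is < 1 and informative.)

P[X ≥ 43] ≤ 32/43 ≈ 0.744186.


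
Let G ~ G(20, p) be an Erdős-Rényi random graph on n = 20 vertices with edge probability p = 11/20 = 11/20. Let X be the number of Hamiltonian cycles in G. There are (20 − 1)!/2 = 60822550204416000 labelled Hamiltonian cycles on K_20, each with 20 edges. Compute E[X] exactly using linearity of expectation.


K_20 has (20 − 1)!/2 = 60822550204416000 labelled Hamiltonian cycles.
For each such Hamiltonian cycle H, let X_H = 1 if all 20 edges of H are present in G. Then P[X_H = 1] = p^{20} = (11/20)^{20} = 672749994932560009201/104857600000000000000000000.
By linearity: E[X] = Σ_H E[X_H] = 60822550204416000 · p^{20} = 60822550204416000 · 672749994932560009201/104857600000000000000000000 = 9989836509230039246035759128621/25600000000000000000.
Numerically: E[X] ≈ 3.90228e+11.

E[X] = 60822550204416000 · (11/20)^{20} = 9989836509230039246035759128621/25600000000000000000 ≈ 3.90228e+11.


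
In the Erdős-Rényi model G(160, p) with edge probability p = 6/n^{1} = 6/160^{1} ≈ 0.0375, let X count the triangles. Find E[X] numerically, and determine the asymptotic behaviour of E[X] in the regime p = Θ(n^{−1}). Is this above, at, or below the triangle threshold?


Number of potential triangles: C(160, 3) = 669920.
Each occurs with probability p³ ≈ (0.0375)³ ≈ 5.273437e-05.
By linearity: E[X] = C(160, 3)·p³ ≈ 669920 · 5.273437e-05 ≈ 35.3278.
Here α = 1, so p = 6/n is exactly at the triangle threshold p ~ 1/n. Asymptotically E[X] → c³/6 = 6³/6 = 36 ≈ 36.0000, a bounded constant. In this regime the triangle count is asymptotically Poisson(c³/6).

E[X] ≈ 35.3278; in regime p = Θ(1/n^{1}) E[X] stays bounded (at the triangle threshold p ~ 1/n).


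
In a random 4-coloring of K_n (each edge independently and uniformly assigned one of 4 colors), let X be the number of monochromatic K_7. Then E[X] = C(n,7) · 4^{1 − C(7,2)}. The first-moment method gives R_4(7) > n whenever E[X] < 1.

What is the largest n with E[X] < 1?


We need C(n, 7) · 4^{1 − 21} < 1, i.e. C(n, 7) < 4^{21 − 1} = 1099511627776.
Check values of n near the boundary:
  n = 174: C(174, 7) = 847879782984; 847879782984 < 1099511627776? YES
  n = 175: C(175, 7) = 883208107275; 883208107275 < 1099511627776? YES
  n = 176: C(176, 7) = 919790691600; 919790691600 < 1099511627776? YES
  n = 177: C(177, 7) = 957664425960; 957664425960 < 1099511627776? YES
  n = 178: C(178, 7) = 996867063280; 996867063280 < 1099511627776? YES
  n = 179: C(179, 7) = 1037437234460; 1037437234460 < 1099511627776? YES
  n = 180: C(180, 7) = 1079414463600; 1079414463600 < 1099511627776? YES
  n = 181: C(181, 7) = 1122839183400; 1122839183400 < 1099511627776? NO
The largest n with C(n, 7) < 1099511627776 is n = 180 (where E[X] = 67463403975/68719476736 ≈ 0.981722). Hence R_4(7) > 180, i.e. R_4(7) ≥ 181.

Largest n = 180; hence R_4(7) > 180.


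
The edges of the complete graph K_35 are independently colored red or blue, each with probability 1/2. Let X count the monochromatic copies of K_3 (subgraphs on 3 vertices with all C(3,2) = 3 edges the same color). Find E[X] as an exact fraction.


Let X = Σ_S X_S over the C(35, 3) = 6545 subsets S of size 3, where X_S = 1 if the K_3 on S is monochromatic.
For a fixed S, the K_3 on S has C(3, 2) = 3 edges. P[all 3 edges red] = (1/2)^3, and likewise for blue, so P[monochromatic] = 2·(1/2)^3 = 2^{1 − 3} = 1/4.
By linearity: E[X] = C(35, 3) · 2^{1 − 3} = 6545 · 1/4 = 6545/4.
Numerically: E[X] ≈ 1636.250.

E[X] = C(35,3)·2^(1−C(3,2)) = 6545/4 ≈ 1636.250.


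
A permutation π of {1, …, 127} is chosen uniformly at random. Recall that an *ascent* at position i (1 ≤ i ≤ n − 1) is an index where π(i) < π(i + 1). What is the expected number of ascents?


Write X = Σ X_I over i = 1, …, 126, with X_I the indicator of one ascent.
There are 126 indicators.
For each fixed i, the pair (π(i), π(i+1)) is a uniformly random ordered pair of distinct values from {1, …, 127}; by symmetry P[π(i) < π(i+1)] = 1/2.
By linearity: E[X] = 126 · (1/2) = (127 − 1) · (1/2) = 63 ≈ 63.000.

E[X] = 63 = 63.000.


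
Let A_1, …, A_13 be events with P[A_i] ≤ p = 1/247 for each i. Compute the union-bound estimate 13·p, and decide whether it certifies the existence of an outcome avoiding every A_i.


Union bound: P[∪_{i=1}^{13} A_i] ≤ Σ_i P[A_i] ≤ 13·p = 13·(1/247) = 1/19.
Numerically: 1/19 ≈ 0.052632.
Is 1/19 < 1? YES.
Since P[∪ A_i] ≤ 1/19 < 1, the complement has P[∩ A_i^c] ≥ 1 − 1/19 = 18/19 > 0, so some outcome avoids every A_i.

13·p = 1/19 ≈ 0.052632; existence CERTIFIED by the union bound.


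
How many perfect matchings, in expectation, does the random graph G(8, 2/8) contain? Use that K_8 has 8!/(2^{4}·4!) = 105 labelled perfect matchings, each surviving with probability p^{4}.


K_8 has 8!/(2^{4}·4!) = 105 labelled perfect matchings.
For each such perfect matching H, let X_H = 1 if all 4 edges of H are present in G. Then P[X_H = 1] = p^{4} = (1/4)^{4} = 1/256.
Summing the indicators: E[X] = Σ_H E[X_H] = 105 · p^{4} = 105 · 1/256 = 105/256.
Numerically: E[X] ≈ 0.41016.

E[X] = 105 · (1/4)^{4} = 105/256 ≈ 0.41016.


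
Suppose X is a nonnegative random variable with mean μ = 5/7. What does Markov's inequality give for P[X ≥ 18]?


μ = E[X] = 5/7, a = 18.
Markov: P[X ≥ 18] ≤ μ/a = (5/7)/18 = 5/126.
Numerically: ≈ 0.03968.
(Since a = 18 > μ = 0.71429, the bound 5/126 is < 1 and informative.)

P[X ≥ 18] ≤ 5/126 ≈ 0.03968.


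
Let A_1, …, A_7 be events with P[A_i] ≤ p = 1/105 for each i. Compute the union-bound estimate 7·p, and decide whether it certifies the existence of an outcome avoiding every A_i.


Union bound: P[∪_{i=1}^{7} A_i] ≤ Σ_i P[A_i] ≤ 7·p = 7·(1/105) = 1/15.
Numerically: 1/15 ≈ 0.066667.
Is 1/15 < 1? YES.
Since P[∪ A_i] ≤ 1/15 < 1, the complement has P[∩ A_i^c] ≥ 1 − 1/15 = 14/15 > 0, so some outcome avoids every A_i.

7·p = 1/15 ≈ 0.066667; existence CERTIFIED by the union bound.


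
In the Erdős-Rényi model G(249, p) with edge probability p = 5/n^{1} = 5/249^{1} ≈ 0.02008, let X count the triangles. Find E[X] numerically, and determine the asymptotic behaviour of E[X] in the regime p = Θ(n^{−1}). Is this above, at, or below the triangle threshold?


Number of potential triangles: C(249, 3) = 2542124.
Each occurs with probability p³ ≈ (0.02008)³ ≈ 8.0967732e-06.
By linearity: E[X] = C(249, 3)·p³ ≈ 2542124 · 8.0967732e-06 ≈ 20.58300.
Here α = 1, so p = 5/n is exactly at the triangle threshold p ~ 1/n. Asymptotically E[X] → c³/6 = 5³/6 = 125/6 ≈ 20.83333, a bounded constant. In this regime the triangle count is asymptotically Poisson(c³/6).

E[X] ≈ 20.58300; in regime p = Θ(1/n^{1}) E[X] stays bounded (at the triangle threshold p ~ 1/n).


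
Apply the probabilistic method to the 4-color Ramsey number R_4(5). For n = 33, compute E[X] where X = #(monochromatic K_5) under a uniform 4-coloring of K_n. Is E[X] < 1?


E[X] = C(33, 5) · 4^{1 − 10} = 237336 · 4^{−9} = 237336/262144.
As a reduced fraction: E[X] = 29667/32768 ≈ 0.905365.
Is E[X] < 1? YES.
Since E[X] < 1, there exists a 4-coloring of K_{33} with no monochromatic K_5; hence R_4(5) > 33.

E[X] = 29667/32768 ≈ 0.905365; E[X] < 1, so R_4(5) > 33.


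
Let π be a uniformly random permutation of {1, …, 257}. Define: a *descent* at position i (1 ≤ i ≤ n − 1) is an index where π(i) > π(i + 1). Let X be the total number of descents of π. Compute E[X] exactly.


Write X = Σ X_I over i = 1, …, 256, with X_I the indicator of one descent.
There are 256 indicators.
For each fixed i, the pair (π(i), π(i+1)) is a uniformly random ordered pair of distinct values from {1, …, 257}; by symmetry P[π(i) > π(i+1)] = 1/2.
By linearity: E[X] = 256 · (1/2) = (257 − 1) · (1/2) = 128 ≈ 128.00000.

E[X] = 128 = 128.00000.


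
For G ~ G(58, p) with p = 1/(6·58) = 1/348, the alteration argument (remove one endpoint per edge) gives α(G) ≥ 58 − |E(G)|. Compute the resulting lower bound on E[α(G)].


E[|E(G)|] = C(58, 2)·p = 1653 · (1/348) = 19/4.
E[α(G)] ≥ n − E[|E(G)|] = 58 − 19/4 = 213/4.
Numerically: ≈ 53.250.
(This is only a lower bound; the true E[α(G)] may be larger.)

E[α(G)] ≥ 213/4 ≈ 53.250.


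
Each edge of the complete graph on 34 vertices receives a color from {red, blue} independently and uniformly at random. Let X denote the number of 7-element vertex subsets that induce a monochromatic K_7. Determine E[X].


Let X = Σ_S X_S over the C(34, 7) = 5379616 subsets S of size 7, where X_S = 1 if the K_7 on S is monochromatic.
For a fixed S, the K_7 on S has C(7, 2) = 21 edges. P[all 21 edges red] = (1/2)^21, and likewise for blue, so P[monochromatic] = 2·(1/2)^21 = 2^{1 − 21} = 1/1048576.
Summing: E[X] = C(34, 7) · 2^{1 − 21} = 5379616 · 1/1048576 = 168113/32768.
Numerically: E[X] ≈ 5.13040.

E[X] = C(34,7)·2^(1−C(7,2)) = 168113/32768 ≈ 5.13040.


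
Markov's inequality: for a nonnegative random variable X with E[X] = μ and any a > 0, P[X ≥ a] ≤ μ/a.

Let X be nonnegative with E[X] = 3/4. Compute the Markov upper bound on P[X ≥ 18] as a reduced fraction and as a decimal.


μ = E[X] = 3/4, a = 18.
Markov: P[X ≥ 18] ≤ μ/a = (3/4)/18 = 1/24.
Numerically: ≈ 0.041667.
(Since a = 18 > μ = 0.750000, the bound 1/24 is < 1 and informative.)

P[X ≥ 18] ≤ 1/24 ≈ 0.041667.


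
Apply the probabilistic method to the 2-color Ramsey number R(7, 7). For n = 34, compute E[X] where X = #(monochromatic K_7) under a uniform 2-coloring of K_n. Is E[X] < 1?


E[X] = C(34, 7) · 2^{1 − 21} = 5379616 · 2^{−20} = 5379616/1048576.
As a reduced fraction: E[X] = 168113/32768 ≈ 5.13040.
Is E[X] < 1? NO.
Since E[X] ≥ 1, the first-moment bound is inconclusive at n = 34; it does NOT by itself certify R(7, 7) > 34.

E[X] = 168113/32768 ≈ 5.13040; E[X] ≥ 1; first-moment method inconclusive here.


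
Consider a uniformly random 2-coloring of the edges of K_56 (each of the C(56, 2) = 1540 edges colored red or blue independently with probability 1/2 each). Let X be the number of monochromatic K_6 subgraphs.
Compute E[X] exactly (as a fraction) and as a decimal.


Let X = Σ_S X_S over the C(56, 6) = 32468436 subsets S of size 6, where X_S = 1 if the K_6 on S is monochromatic.
For a fixed S, the K_6 on S has C(6, 2) = 15 edges. P[all 15 edges red] = (1/2)^15, and likewise for blue, so P[monochromatic] = 2·(1/2)^15 = 2^{1 − 15} = 1/16384.
Summing: E[X] = C(56, 6) · 2^{1 − 15} = 32468436 · 1/16384 = 8117109/4096.
Numerically: E[X] ≈ 1981.7161.

E[X] = C(56,6)·2^(1−C(6,2)) = 8117109/4096 ≈ 1981.7161.


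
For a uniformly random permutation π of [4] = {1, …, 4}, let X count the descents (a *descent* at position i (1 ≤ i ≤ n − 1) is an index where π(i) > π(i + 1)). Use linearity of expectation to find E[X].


Write X = Σ X_I over i = 1, …, 3, with X_I the indicator of one descent.
There are 3 indicators.
For each fixed i, the pair (π(i), π(i+1)) is a uniformly random ordered pair of distinct values from {1, …, 4}; by symmetry P[π(i) > π(i+1)] = 1/2.
By linearity: E[X] = 3 · (1/2) = (4 − 1) · (1/2) = 3/2 ≈ 1.500000.

E[X] = 3/2 = 1.500000.


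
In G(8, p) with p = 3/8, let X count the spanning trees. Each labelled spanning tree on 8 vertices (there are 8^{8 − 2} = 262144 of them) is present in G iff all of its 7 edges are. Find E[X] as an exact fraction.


K_8 has 8^{8 − 2} = 262144 labelled spanning trees.
For each such spanning tree H, let X_H = 1 if all 7 edges of H are present in G. Then P[X_H = 1] = p^{7} = (3/8)^{7} = 2187/2097152.
By linearity of expectation: E[X] = Σ_H E[X_H] = 262144 · p^{7} = 262144 · 2187/2097152 = 2187/8.
Numerically: E[X] ≈ 273.

E[X] = 262144 · (3/8)^{7} = 2187/8 ≈ 273.


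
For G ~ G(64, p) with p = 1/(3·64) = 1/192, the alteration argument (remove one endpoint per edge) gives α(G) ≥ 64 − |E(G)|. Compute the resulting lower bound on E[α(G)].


E[|E(G)|] = C(64, 2)·p = 2016 · (1/192) = 21/2.
E[α(G)] ≥ n − E[|E(G)|] = 64 − 21/2 = 107/2.
Numerically: ≈ 53.500000.
(This is only a lower bound; the true E[α(G)] may be larger.)

E[α(G)] ≥ 107/2 ≈ 53.500000.


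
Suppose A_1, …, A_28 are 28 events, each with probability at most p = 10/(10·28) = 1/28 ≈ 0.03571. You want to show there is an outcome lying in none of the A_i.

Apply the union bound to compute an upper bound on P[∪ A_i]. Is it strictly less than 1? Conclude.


Union bound: P[∪_{i=1}^{28} A_i] ≤ Σ_i P[A_i] ≤ 28·p = 28·(1/28) = 1.
Numerically: 1 ≈ 1.00000.
Is 1 < 1? NO.
Since the bound 1 is ≥ 1, the union bound is uninformative here; it does NOT by itself certify existence.

28·p = 1 ≈ 1.00000; existence NOT certified by the union bound.


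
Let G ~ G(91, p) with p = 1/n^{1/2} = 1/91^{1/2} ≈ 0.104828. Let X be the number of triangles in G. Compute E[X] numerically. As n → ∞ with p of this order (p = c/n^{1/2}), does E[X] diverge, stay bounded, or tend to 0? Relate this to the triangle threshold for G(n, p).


Number of potential triangles: C(91, 3) = 121485.
Each occurs with probability p³ ≈ (0.104828)³ ≈ 1.15196136e-03.
By linearity: E[X] = C(91, 3)·p³ ≈ 121485 · 1.15196136e-03 ≈ 139.946026.
Since α = 1/2 < 1, p = c/n^{1/2} ≫ 1/n is above the triangle threshold p ~ 1/n. Asymptotically E[X] ~ (c³/6)·n^{3(1−α)} = (1³/6)·n^{1.5} → ∞; triangles are abundant w.h.p.

E[X] ≈ 139.946026; in regime p = Θ(1/n^{1/2}) E[X] diverges (above the triangle threshold p ~ 1/n).


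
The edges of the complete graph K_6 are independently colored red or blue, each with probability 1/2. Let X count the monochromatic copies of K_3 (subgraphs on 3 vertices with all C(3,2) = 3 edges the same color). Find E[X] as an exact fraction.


Let X = Σ_S X_S over the C(6, 3) = 20 subsets S of size 3, where X_S = 1 if the K_3 on S is monochromatic.
For a fixed S, the K_3 on S has C(3, 2) = 3 edges. P[all 3 edges red] = (1/2)^3, and likewise for blue, so P[monochromatic] = 2·(1/2)^3 = 2^{1 − 3} = 1/4.
By linearity of expectation: E[X] = C(6, 3) · 2^{1 − 3} = 20 · 1/4 = 5.
Numerically: E[X] ≈ 5.0000.

E[X] = C(6,3)·2^(1−C(3,2)) = 5 ≈ 5.0000.


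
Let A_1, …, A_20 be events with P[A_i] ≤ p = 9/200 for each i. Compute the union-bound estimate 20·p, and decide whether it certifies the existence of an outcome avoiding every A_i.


Union bound: P[∪_{i=1}^{20} A_i] ≤ Σ_i P[A_i] ≤ 20·p = 20·(9/200) = 9/10.
Numerically: 9/10 ≈ 0.900.
Is 9/10 < 1? YES.
Since P[∪ A_i] ≤ 9/10 < 1, the complement has P[∩ A_i^c] ≥ 1 − 9/10 = 1/10 > 0, so some outcome avoids every A_i.

20·p = 9/10 ≈ 0.900; existence CERTIFIED by the union bound.


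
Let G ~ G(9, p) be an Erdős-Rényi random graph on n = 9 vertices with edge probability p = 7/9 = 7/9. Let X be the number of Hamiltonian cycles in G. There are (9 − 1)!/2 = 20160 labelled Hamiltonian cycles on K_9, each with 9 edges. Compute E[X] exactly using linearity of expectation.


K_9 has (9 − 1)!/2 = 20160 labelled Hamiltonian cycles.
For each such Hamiltonian cycle H, let X_H = 1 if all 9 edges of H are present in G. Then P[X_H = 1] = p^{9} = (7/9)^{9} = 40353607/387420489.
By linearity: E[X] = Σ_H E[X_H] = 20160 · p^{9} = 20160 · 40353607/387420489 = 90392079680/43046721.
Numerically: E[X] ≈ 2099.86.

E[X] = 20160 · (7/9)^{9} = 90392079680/43046721 ≈ 2099.86.


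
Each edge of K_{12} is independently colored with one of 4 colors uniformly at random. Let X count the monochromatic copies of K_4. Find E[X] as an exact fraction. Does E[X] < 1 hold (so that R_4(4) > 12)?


E[X] = C(12, 4) · 4^{1 − 6} = 495 · 4^{−5} = 495/1024.
As a reduced fraction: E[X] = 495/1024 ≈ 0.4833984.
Is E[X] < 1? YES.
Since E[X] < 1, there exists a 4-coloring of K_{12} with no monochromatic K_4; hence R_4(4) > 12.

E[X] = 495/1024 ≈ 0.4833984; E[X] < 1, so R_4(4) > 12.


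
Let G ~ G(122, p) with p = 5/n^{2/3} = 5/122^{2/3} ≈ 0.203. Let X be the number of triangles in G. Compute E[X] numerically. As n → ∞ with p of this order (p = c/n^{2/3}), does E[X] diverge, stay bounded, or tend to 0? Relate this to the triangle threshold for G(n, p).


Number of potential triangles: C(122, 3) = 295240.
Each occurs with probability p³ ≈ (0.203)³ ≈ 8.39828e-03.
By linearity: E[X] = C(122, 3)·p³ ≈ 295240 · 8.39828e-03 ≈ 2479.508.
Since α = 2/3 < 1, p = c/n^{2/3} ≫ 1/n is above the triangle threshold p ~ 1/n. Asymptotically E[X] ~ (c³/6)·n^{3(1−α)} = (5³/6)·n^{1} → ∞; triangles are abundant w.h.p.

E[X] ≈ 2479.508; in regime p = Θ(1/n^{2/3}) E[X] diverges (above the triangle threshold p ~ 1/n).


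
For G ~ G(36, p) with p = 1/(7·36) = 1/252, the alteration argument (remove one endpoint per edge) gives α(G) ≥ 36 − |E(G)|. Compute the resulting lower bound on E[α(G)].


E[|E(G)|] = C(36, 2)·p = 630 · (1/252) = 5/2.
E[α(G)] ≥ n − E[|E(G)|] = 36 − 5/2 = 67/2.
Numerically: ≈ 33.5000.
(This is only a lower bound; the true E[α(G)] may be larger.)

E[α(G)] ≥ 67/2 ≈ 33.5000.


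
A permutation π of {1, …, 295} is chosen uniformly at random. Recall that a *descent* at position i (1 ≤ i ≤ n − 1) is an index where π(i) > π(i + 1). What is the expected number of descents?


Write X = Σ X_I over i = 1, …, 294, with X_I the indicator of one descent.
There are 294 indicators.
For each fixed i, the pair (π(i), π(i+1)) is a uniformly random ordered pair of distinct values from {1, …, 295}; by symmetry P[π(i) > π(i+1)] = 1/2.
By linearity: E[X] = 294 · (1/2) = (295 − 1) · (1/2) = 147 ≈ 147.000000.

E[X] = 147 = 147.000000.


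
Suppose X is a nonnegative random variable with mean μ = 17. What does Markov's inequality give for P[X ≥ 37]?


μ = E[X] = 17, a = 37.
Markov: P[X ≥ 37] ≤ μ/a = (17)/37 = 17/37.
Numerically: ≈ 0.459.
(Since a = 37 > μ = 17.000, the bound 17/37 is < 1 and informative.)

P[X ≥ 37] ≤ 17/37 ≈ 0.459.


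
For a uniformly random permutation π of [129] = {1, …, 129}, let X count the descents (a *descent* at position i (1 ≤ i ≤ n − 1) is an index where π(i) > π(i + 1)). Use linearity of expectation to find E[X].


Write X = Σ X_I over i = 1, …, 128, with X_I the indicator of one descent.
There are 128 indicators.
For each fixed i, the pair (π(i), π(i+1)) is a uniformly random ordered pair of distinct values from {1, …, 129}; by symmetry P[π(i) > π(i+1)] = 1/2.
By linearity: E[X] = 128 · (1/2) = (129 − 1) · (1/2) = 64 ≈ 64.000000.

E[X] = 64 = 64.000000.


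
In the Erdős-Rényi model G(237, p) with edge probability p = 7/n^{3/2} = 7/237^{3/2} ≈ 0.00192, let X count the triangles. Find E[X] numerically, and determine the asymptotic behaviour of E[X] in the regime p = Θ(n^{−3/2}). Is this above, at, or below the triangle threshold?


Number of potential triangles: C(237, 3) = 2190670.
Each occurs with probability p³ ≈ (0.00192)³ ≈ 7.06198e-09.
By linearity: E[X] = C(237, 3)·p³ ≈ 2190670 · 7.06198e-09 ≈ 0.015.
Since α = 3/2 > 1, p = c/n^{3/2} = o(1/n) is below the triangle threshold p ~ 1/n. Asymptotically E[X] ~ (c³/6)·n^{3(1−α)} = (7³/6)·n^{-1.5} → 0, so by Markov's inequality G has no triangles w.h.p.

E[X] ≈ 0.015; in regime p = Θ(1/n^{3/2}) E[X] tends to 0 (below the triangle threshold p ~ 1/n).


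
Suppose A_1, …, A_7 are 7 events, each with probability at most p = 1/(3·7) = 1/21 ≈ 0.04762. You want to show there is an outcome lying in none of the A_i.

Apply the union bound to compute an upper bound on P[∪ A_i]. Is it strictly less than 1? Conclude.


Union bound: P[∪_{i=1}^{7} A_i] ≤ Σ_i P[A_i] ≤ 7·p = 7·(1/21) = 1/3.
Numerically: 1/3 ≈ 0.33333.
Is 1/3 < 1? YES.
Since P[∪ A_i] ≤ 1/3 < 1, the complement has P[∩ A_i^c] ≥ 1 − 1/3 = 2/3 > 0, so some outcome avoids every A_i.

7·p = 1/3 ≈ 0.33333; existence CERTIFIED by the union bound.


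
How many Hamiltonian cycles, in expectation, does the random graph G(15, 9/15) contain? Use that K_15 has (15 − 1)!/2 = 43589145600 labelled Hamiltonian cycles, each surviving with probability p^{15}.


K_15 has (15 − 1)!/2 = 43589145600 labelled Hamiltonian cycles.
For each such Hamiltonian cycle H, let X_H = 1 if all 15 edges of H are present in G. Then P[X_H = 1] = p^{15} = (3/5)^{15} = 14348907/30517578125.
By linearity: E[X] = Σ_H E[X_H] = 43589145600 · p^{15} = 43589145600 · 14348907/30517578125 = 25018263856954368/1220703125.
Numerically: E[X] ≈ 2.0495e+07.

E[X] = 43589145600 · (3/5)^{15} = 25018263856954368/1220703125 ≈ 2.0495e+07.


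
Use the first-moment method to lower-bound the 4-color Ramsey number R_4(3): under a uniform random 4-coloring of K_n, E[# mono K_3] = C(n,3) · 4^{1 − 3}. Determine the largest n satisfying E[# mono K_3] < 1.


We need C(n, 3) · 4^{1 − 3} < 1, i.e. C(n, 3) < 4^{3 − 1} = 16.
Check values of n near the boundary:
  n = 3: C(3, 3) = 1; 1 < 16? YES
  n = 4: C(4, 3) = 4; 4 < 16? YES
  n = 5: C(5, 3) = 10; 10 < 16? YES
  n = 6: C(6, 3) = 20; 20 < 16? NO
  n = 7: C(7, 3) = 35; 35 < 16? NO
  n = 8: C(8, 3) = 56; 56 < 16? NO
The largest n with C(n, 3) < 16 is n = 5 (where E[X] = 5/8 ≈ 0.625). Hence R_4(3) > 5, i.e. R_4(3) ≥ 6.

Largest n = 5; hence R_4(3) > 5.


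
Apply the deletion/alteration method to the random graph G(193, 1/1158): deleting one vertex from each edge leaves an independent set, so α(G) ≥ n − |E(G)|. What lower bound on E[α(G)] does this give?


E[|E(G)|] = C(193, 2)·p = 18528 · (1/1158) = 16.
E[α(G)] ≥ n − E[|E(G)|] = 193 − 16 = 177.
Numerically: ≈ 177.0000.
(This is only a lower bound; the true E[α(G)] may be larger.)

E[α(G)] ≥ 177 ≈ 177.0000.


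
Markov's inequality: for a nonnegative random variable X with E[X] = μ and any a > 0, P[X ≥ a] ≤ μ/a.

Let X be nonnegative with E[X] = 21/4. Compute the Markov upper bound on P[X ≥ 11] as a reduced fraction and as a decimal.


μ = E[X] = 21/4, a = 11.
Markov: P[X ≥ 11] ≤ μ/a = (21/4)/11 = 21/44.
Numerically: ≈ 0.47727.
(Since a = 11 > μ = 5.25000, the bound 21/44 is < 1 and informative.)

P[X ≥ 11] ≤ 21/44 ≈ 0.47727.


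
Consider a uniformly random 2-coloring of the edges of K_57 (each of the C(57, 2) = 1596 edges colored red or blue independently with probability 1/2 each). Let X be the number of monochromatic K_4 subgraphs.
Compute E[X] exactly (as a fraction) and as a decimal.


Let X = Σ_S X_S over the C(57, 4) = 395010 subsets S of size 4, where X_S = 1 if the K_4 on S is monochromatic.
For a fixed S, the K_4 on S has C(4, 2) = 6 edges. P[all 6 edges red] = (1/2)^6, and likewise for blue, so P[monochromatic] = 2·(1/2)^6 = 2^{1 − 6} = 1/32.
By linearity: E[X] = C(57, 4) · 2^{1 − 6} = 395010 · 1/32 = 197505/16.
Numerically: E[X] ≈ 12344.0625.

E[X] = C(57,4)·2^(1−C(4,2)) = 197505/16 ≈ 12344.0625.


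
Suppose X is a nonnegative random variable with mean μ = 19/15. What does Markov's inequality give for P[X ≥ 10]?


μ = E[X] = 19/15, a = 10.
Markov: P[X ≥ 10] ≤ μ/a = (19/15)/10 = 19/150.
Numerically: ≈ 0.1267.
(Since a = 10 > μ = 1.2667, the bound 19/150 is < 1 and informative.)

P[X ≥ 10] ≤ 19/150 ≈ 0.1267.
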